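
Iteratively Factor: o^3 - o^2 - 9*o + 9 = (o - 3)*(o^2 + 2*o - 3) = (o - 3)*(o - 1)*(o + 3)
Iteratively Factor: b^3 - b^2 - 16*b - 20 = (b + 2)*(b^2 - 3*b - 10) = (b + 2)^2*(b - 5)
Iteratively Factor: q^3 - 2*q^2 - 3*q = (q)*(q^2 - 2*q - 3) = q*(q - 3)*(q + 1)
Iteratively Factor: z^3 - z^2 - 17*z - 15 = (z + 1)*(z^2 - 2*z - 15) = (z + 1)*(z + 3)*(z - 5)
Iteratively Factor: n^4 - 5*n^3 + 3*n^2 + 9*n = (n - 3)*(n^3 - 2*n^2 - 3*n) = n*(n - 3)*(n^2 - 2*n - 3) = n*(n - 3)*(n + 1)*(n - 3)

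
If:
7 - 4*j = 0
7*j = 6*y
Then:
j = 7/4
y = 49/24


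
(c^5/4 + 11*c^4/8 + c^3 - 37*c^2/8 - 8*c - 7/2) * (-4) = -c^5 - 11*c^4/2 - 4*c^3 + 37*c^2/2 + 32*c + 14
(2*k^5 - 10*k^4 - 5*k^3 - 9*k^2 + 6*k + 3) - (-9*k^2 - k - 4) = 2*k^5 - 10*k^4 - 5*k^3 + 7*k + 7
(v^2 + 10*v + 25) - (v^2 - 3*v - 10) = 13*v + 35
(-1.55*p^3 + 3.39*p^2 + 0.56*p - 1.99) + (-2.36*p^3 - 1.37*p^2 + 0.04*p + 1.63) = -3.91*p^3 + 2.02*p^2 + 0.6*p - 0.36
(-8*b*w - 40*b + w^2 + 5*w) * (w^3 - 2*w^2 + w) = -8*b*w^4 - 24*b*w^3 + 72*b*w^2 - 40*b*w + w^5 + 3*w^4 - 9*w^3 + 5*w^2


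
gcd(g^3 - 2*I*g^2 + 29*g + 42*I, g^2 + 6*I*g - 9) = g + 3*I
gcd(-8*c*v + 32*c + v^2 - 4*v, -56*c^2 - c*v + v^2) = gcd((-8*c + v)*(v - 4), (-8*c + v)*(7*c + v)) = -8*c + v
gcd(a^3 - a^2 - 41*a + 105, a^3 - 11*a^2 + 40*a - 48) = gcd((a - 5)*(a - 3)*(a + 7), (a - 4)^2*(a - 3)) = a - 3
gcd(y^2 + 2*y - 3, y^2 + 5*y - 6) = y - 1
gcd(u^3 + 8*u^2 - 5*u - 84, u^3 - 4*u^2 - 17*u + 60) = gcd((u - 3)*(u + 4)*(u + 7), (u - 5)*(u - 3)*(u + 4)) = u^2 + u - 12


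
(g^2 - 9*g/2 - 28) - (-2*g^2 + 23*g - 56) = 3*g^2 - 55*g/2 + 28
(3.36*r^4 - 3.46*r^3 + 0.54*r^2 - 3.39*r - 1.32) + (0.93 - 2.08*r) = 3.36*r^4 - 3.46*r^3 + 0.54*r^2 - 5.47*r - 0.39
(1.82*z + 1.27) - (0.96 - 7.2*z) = 9.02*z + 0.31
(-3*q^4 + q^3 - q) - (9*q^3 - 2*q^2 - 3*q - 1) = -3*q^4 - 8*q^3 + 2*q^2 + 2*q + 1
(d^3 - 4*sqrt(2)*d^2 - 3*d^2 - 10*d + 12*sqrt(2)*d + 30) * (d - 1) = d^4 - 4*sqrt(2)*d^3 - 4*d^3 - 7*d^2 + 16*sqrt(2)*d^2 - 12*sqrt(2)*d + 40*d - 30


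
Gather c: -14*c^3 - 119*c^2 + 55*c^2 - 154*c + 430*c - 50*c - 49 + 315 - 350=-14*c^3 - 64*c^2 + 226*c - 84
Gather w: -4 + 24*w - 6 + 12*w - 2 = 36*w - 12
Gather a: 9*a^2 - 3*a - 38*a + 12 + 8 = 9*a^2 - 41*a + 20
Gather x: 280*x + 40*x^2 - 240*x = 40*x^2 + 40*x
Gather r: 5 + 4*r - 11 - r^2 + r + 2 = -r^2 + 5*r - 4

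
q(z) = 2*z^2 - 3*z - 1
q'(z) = 4*z - 3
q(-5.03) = 64.69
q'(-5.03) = -23.12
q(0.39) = -1.87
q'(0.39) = -1.44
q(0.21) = -1.54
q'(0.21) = -2.16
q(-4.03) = 43.57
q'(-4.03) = -19.12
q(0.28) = -1.68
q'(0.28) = -1.88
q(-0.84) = 2.93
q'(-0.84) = -6.36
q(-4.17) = 46.29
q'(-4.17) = -19.68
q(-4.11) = 45.11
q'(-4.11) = -19.44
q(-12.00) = 323.00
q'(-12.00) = -51.00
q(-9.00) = 188.00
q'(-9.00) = -39.00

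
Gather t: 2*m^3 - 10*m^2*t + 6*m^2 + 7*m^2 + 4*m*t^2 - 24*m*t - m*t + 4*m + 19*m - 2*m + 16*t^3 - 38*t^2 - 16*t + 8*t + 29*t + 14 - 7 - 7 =2*m^3 + 13*m^2 + 21*m + 16*t^3 + t^2*(4*m - 38) + t*(-10*m^2 - 25*m + 21)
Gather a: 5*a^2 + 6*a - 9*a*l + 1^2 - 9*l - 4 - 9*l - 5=5*a^2 + a*(6 - 9*l) - 18*l - 8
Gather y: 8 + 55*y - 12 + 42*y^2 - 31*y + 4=42*y^2 + 24*y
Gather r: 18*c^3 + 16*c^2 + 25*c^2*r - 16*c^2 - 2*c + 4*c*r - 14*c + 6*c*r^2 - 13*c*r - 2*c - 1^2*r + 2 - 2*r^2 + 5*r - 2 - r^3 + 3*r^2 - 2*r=18*c^3 - 18*c - r^3 + r^2*(6*c + 1) + r*(25*c^2 - 9*c + 2)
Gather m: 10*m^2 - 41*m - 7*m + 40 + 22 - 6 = 10*m^2 - 48*m + 56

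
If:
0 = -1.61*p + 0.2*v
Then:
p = 0.124223602484472*v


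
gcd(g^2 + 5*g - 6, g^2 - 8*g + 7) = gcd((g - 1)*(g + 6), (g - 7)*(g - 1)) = g - 1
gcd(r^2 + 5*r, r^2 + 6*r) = r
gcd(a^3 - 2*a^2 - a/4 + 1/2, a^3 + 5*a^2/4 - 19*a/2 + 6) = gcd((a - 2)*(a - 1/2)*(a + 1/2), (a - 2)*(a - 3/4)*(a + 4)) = a - 2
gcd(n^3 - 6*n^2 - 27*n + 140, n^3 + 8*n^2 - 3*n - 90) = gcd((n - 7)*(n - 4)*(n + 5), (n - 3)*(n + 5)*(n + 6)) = n + 5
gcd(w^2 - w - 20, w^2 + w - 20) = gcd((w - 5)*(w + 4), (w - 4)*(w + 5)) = 1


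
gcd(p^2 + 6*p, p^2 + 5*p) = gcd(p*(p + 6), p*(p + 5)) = p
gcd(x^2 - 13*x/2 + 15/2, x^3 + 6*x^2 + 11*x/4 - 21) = x - 3/2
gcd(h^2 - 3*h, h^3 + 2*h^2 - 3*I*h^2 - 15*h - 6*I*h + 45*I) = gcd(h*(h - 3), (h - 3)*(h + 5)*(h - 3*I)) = h - 3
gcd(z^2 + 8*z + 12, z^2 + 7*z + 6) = z + 6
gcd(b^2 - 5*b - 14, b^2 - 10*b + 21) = b - 7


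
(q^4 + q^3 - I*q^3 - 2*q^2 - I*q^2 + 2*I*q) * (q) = q^5 + q^4 - I*q^4 - 2*q^3 - I*q^3 + 2*I*q^2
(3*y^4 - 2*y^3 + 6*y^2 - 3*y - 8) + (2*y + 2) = 3*y^4 - 2*y^3 + 6*y^2 - y - 6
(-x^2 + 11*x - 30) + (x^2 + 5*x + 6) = 16*x - 24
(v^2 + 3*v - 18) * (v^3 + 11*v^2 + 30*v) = v^5 + 14*v^4 + 45*v^3 - 108*v^2 - 540*v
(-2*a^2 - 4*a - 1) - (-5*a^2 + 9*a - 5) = 3*a^2 - 13*a + 4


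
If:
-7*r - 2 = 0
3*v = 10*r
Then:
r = -2/7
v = -20/21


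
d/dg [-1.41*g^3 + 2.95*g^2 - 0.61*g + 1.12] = -4.23*g^2 + 5.9*g - 0.61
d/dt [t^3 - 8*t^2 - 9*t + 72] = 3*t^2 - 16*t - 9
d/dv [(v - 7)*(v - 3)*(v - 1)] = 3*v^2 - 22*v + 31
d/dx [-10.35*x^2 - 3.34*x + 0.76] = -20.7*x - 3.34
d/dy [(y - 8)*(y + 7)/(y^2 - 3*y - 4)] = 2*(-y^2 + 52*y - 82)/(y^4 - 6*y^3 + y^2 + 24*y + 16)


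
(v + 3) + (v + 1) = 2*v + 4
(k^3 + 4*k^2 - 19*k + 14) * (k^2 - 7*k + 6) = k^5 - 3*k^4 - 41*k^3 + 171*k^2 - 212*k + 84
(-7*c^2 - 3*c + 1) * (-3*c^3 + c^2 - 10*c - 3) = 21*c^5 + 2*c^4 + 64*c^3 + 52*c^2 - c - 3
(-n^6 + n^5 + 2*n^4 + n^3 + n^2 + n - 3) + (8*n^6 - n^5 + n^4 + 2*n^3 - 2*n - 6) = 7*n^6 + 3*n^4 + 3*n^3 + n^2 - n - 9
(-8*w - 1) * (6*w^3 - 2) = -48*w^4 - 6*w^3 + 16*w + 2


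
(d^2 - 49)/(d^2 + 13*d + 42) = (d - 7)/(d + 6)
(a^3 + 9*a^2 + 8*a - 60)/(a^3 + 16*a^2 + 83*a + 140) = (a^2 + 4*a - 12)/(a^2 + 11*a + 28)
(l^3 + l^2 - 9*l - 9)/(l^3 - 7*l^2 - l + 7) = (l^2 - 9)/(l^2 - 8*l + 7)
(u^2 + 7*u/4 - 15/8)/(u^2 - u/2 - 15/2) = (u - 3/4)/(u - 3)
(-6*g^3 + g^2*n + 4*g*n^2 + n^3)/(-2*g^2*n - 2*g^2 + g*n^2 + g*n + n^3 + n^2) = (3*g + n)/(n + 1)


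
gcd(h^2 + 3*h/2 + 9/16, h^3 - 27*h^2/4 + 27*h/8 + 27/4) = h + 3/4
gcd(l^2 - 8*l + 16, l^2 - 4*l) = l - 4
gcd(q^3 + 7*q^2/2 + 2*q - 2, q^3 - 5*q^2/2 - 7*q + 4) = q^2 + 3*q/2 - 1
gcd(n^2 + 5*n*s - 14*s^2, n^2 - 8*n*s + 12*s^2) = -n + 2*s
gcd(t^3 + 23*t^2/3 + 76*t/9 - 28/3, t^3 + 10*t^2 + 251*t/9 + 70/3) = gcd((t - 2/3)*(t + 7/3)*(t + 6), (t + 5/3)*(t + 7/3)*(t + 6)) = t^2 + 25*t/3 + 14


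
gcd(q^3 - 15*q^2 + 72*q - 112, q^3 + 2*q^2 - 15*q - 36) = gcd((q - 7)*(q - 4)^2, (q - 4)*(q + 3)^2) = q - 4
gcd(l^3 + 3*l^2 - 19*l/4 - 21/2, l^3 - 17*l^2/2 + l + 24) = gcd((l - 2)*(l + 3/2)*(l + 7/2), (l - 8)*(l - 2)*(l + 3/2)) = l^2 - l/2 - 3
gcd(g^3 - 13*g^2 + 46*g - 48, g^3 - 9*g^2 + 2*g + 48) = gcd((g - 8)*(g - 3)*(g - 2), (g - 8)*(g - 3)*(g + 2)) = g^2 - 11*g + 24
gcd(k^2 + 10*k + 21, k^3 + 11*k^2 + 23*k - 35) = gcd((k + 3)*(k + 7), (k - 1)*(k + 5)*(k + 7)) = k + 7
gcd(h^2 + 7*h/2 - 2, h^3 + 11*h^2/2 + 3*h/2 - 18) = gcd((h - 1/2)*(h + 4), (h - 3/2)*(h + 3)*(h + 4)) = h + 4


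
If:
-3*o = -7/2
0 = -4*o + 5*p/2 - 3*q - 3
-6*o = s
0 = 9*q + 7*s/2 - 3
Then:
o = 7/6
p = 101/15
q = 55/18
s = -7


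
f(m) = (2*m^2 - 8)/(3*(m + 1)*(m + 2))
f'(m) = 4*m/(3*(m + 1)*(m + 2)) - (2*m^2 - 8)/(3*(m + 1)*(m + 2)^2) - (2*m^2 - 8)/(3*(m + 1)^2*(m + 2)) = 2/(m^2 + 2*m + 1)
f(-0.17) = -1.74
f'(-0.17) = 2.90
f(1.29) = -0.21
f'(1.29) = 0.38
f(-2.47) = 2.03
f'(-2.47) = 0.93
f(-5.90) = 1.07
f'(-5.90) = 0.08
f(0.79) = -0.45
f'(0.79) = 0.62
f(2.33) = 0.07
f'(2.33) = 0.18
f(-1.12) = 17.33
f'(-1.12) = 138.89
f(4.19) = 0.28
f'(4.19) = 0.07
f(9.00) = 0.47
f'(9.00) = 0.02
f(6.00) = 0.38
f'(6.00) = 0.04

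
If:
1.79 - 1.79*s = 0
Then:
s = 1.00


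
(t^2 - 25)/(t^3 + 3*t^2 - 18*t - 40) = (t - 5)/(t^2 - 2*t - 8)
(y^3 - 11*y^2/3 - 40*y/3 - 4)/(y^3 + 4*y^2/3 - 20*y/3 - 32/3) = (3*y^2 - 17*y - 6)/(3*y^2 - 2*y - 16)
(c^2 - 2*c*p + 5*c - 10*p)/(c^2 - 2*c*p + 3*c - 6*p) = (c + 5)/(c + 3)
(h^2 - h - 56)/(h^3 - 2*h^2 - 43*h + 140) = (h - 8)/(h^2 - 9*h + 20)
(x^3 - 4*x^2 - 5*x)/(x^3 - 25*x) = (x + 1)/(x + 5)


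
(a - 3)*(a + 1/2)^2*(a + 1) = a^4 - a^3 - 19*a^2/4 - 7*a/2 - 3/4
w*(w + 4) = w^2 + 4*w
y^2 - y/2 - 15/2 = (y - 3)*(y + 5/2)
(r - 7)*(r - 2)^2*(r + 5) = r^4 - 6*r^3 - 23*r^2 + 132*r - 140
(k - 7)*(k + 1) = k^2 - 6*k - 7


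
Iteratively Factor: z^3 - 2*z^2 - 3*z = (z)*(z^2 - 2*z - 3) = z*(z - 3)*(z + 1)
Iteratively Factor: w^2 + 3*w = (w)*(w + 3)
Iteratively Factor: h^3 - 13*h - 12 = (h + 1)*(h^2 - h - 12) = (h - 4)*(h + 1)*(h + 3)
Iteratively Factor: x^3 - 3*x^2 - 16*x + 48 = (x + 4)*(x^2 - 7*x + 12) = (x - 4)*(x + 4)*(x - 3)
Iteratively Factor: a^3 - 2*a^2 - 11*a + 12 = (a + 3)*(a^2 - 5*a + 4) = (a - 1)*(a + 3)*(a - 4)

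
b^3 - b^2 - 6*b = b*(b - 3)*(b + 2)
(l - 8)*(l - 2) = l^2 - 10*l + 16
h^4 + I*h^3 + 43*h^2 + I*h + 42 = (h - 6*I)*(h - I)*(h + I)*(h + 7*I)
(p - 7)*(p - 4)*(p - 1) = p^3 - 12*p^2 + 39*p - 28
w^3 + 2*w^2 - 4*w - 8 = (w - 2)*(w + 2)^2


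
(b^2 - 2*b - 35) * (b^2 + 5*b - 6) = b^4 + 3*b^3 - 51*b^2 - 163*b + 210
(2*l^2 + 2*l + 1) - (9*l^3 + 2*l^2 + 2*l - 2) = 3 - 9*l^3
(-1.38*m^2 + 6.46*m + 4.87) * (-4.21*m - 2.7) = 5.8098*m^3 - 23.4706*m^2 - 37.9447*m - 13.149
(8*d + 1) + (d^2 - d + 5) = d^2 + 7*d + 6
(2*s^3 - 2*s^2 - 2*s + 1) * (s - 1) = 2*s^4 - 4*s^3 + 3*s - 1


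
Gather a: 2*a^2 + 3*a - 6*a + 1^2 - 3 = 2*a^2 - 3*a - 2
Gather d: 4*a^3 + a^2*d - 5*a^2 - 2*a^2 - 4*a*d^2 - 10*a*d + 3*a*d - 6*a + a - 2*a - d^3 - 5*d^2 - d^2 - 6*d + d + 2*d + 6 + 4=4*a^3 - 7*a^2 - 7*a - d^3 + d^2*(-4*a - 6) + d*(a^2 - 7*a - 3) + 10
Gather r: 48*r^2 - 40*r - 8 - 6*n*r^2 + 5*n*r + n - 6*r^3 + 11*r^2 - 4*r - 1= n - 6*r^3 + r^2*(59 - 6*n) + r*(5*n - 44) - 9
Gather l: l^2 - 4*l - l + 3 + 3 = l^2 - 5*l + 6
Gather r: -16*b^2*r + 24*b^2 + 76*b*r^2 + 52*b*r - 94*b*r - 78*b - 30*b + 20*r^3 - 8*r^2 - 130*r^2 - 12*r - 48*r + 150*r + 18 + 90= 24*b^2 - 108*b + 20*r^3 + r^2*(76*b - 138) + r*(-16*b^2 - 42*b + 90) + 108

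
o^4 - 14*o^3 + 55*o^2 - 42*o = o*(o - 7)*(o - 6)*(o - 1)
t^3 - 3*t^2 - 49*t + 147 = (t - 7)*(t - 3)*(t + 7)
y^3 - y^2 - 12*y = y*(y - 4)*(y + 3)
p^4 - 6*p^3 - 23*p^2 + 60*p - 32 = (p - 8)*(p - 1)^2*(p + 4)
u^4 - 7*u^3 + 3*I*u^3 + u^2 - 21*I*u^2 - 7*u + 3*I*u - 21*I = (u - 7)*(u - I)*(u + I)*(u + 3*I)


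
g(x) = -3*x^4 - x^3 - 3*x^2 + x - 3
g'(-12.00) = 20377.00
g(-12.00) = -60927.00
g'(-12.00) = 20377.00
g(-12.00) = -60927.00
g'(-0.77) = 9.32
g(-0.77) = -6.15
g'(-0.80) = 10.02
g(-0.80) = -6.44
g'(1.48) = -53.35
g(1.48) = -25.73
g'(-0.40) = 3.69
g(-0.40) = -3.89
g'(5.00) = -1604.00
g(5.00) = -2073.00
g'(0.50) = -4.25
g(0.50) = -3.56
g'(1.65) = -70.97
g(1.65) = -36.25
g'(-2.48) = 180.46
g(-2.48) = -122.16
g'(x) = -12*x^3 - 3*x^2 - 6*x + 1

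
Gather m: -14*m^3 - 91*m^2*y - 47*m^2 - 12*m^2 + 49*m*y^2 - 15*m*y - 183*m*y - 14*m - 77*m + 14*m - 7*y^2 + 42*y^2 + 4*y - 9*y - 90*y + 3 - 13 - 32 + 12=-14*m^3 + m^2*(-91*y - 59) + m*(49*y^2 - 198*y - 77) + 35*y^2 - 95*y - 30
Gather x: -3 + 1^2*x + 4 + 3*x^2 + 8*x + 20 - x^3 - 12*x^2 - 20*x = -x^3 - 9*x^2 - 11*x + 21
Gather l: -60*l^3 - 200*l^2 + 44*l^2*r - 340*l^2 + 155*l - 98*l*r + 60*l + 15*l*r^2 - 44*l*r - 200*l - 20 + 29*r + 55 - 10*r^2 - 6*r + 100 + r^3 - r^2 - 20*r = -60*l^3 + l^2*(44*r - 540) + l*(15*r^2 - 142*r + 15) + r^3 - 11*r^2 + 3*r + 135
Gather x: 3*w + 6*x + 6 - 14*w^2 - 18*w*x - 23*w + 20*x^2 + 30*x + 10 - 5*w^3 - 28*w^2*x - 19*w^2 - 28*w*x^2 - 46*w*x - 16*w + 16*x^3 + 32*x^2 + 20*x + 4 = -5*w^3 - 33*w^2 - 36*w + 16*x^3 + x^2*(52 - 28*w) + x*(-28*w^2 - 64*w + 56) + 20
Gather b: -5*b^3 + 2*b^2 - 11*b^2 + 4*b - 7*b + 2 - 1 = -5*b^3 - 9*b^2 - 3*b + 1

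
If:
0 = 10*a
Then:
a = 0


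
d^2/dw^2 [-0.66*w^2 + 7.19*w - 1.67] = -1.32000000000000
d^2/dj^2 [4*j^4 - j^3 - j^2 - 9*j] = 48*j^2 - 6*j - 2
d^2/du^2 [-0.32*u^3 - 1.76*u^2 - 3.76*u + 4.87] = -1.92*u - 3.52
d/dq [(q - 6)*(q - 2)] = 2*q - 8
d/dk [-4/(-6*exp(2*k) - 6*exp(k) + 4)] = (-12*exp(k) - 6)*exp(k)/(3*exp(2*k) + 3*exp(k) - 2)^2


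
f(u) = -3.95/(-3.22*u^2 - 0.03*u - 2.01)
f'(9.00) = -0.00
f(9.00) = 0.02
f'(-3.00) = 0.08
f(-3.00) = 0.13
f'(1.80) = -0.29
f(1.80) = 0.32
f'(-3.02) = 0.08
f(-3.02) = 0.13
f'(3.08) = -0.07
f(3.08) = 0.12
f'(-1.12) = 0.78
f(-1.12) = 0.66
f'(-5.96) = 0.01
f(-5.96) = 0.03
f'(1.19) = -0.70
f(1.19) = 0.60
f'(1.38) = -0.53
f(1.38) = 0.48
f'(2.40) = -0.14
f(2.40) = 0.19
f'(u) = -3.95*(6.44*u + 0.03)/(-3.22*u^2 - 0.03*u - 2.01)^2 = (-25.438*u - 0.1185)/(3.22*u^2 + 0.03*u + 2.01)^2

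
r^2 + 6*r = r*(r + 6)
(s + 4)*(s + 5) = s^2 + 9*s + 20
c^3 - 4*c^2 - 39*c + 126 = (c - 7)*(c - 3)*(c + 6)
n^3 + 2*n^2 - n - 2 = (n - 1)*(n + 1)*(n + 2)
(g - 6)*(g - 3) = g^2 - 9*g + 18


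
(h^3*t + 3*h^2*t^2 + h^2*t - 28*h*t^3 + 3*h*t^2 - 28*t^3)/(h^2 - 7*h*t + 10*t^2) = t*(h^3 + 3*h^2*t + h^2 - 28*h*t^2 + 3*h*t - 28*t^2)/(h^2 - 7*h*t + 10*t^2)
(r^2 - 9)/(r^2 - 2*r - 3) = (r + 3)/(r + 1)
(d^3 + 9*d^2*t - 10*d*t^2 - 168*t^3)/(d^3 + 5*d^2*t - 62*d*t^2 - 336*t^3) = (-d + 4*t)/(-d + 8*t)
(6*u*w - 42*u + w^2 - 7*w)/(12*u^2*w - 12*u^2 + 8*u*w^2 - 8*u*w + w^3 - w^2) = (w - 7)/(2*u*w - 2*u + w^2 - w)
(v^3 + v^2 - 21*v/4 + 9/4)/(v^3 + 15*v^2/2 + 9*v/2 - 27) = (v - 1/2)/(v + 6)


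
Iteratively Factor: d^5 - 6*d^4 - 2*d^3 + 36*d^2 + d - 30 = (d - 3)*(d^4 - 3*d^3 - 11*d^2 + 3*d + 10) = (d - 3)*(d - 1)*(d^3 - 2*d^2 - 13*d - 10) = (d - 3)*(d - 1)*(d + 2)*(d^2 - 4*d - 5) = (d - 3)*(d - 1)*(d + 1)*(d + 2)*(d - 5)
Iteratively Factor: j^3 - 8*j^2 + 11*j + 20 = (j - 5)*(j^2 - 3*j - 4) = (j - 5)*(j - 4)*(j + 1)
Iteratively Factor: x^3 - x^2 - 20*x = (x + 4)*(x^2 - 5*x) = (x - 5)*(x + 4)*(x)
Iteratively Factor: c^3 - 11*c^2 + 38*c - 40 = (c - 5)*(c^2 - 6*c + 8) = (c - 5)*(c - 4)*(c - 2)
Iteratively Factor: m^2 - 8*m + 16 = (m - 4)*(m - 4)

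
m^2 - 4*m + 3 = (m - 3)*(m - 1)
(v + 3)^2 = v^2 + 6*v + 9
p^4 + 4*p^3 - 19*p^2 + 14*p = p*(p - 2)*(p - 1)*(p + 7)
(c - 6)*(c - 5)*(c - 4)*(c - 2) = c^4 - 17*c^3 + 104*c^2 - 268*c + 240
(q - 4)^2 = q^2 - 8*q + 16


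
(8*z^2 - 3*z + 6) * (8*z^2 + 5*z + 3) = 64*z^4 + 16*z^3 + 57*z^2 + 21*z + 18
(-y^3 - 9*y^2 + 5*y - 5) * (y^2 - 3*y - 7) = -y^5 - 6*y^4 + 39*y^3 + 43*y^2 - 20*y + 35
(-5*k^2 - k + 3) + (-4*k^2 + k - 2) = 1 - 9*k^2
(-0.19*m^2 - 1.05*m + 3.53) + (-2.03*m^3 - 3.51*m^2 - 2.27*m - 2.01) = -2.03*m^3 - 3.7*m^2 - 3.32*m + 1.52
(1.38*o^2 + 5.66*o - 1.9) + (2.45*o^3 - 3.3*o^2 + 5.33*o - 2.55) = 2.45*o^3 - 1.92*o^2 + 10.99*o - 4.45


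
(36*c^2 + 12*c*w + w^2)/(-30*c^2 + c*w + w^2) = (6*c + w)/(-5*c + w)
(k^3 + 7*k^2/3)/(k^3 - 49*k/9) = 3*k/(3*k - 7)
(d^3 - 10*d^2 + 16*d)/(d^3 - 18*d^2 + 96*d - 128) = d/(d - 8)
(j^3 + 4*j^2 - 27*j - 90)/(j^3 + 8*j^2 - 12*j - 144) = (j^2 - 2*j - 15)/(j^2 + 2*j - 24)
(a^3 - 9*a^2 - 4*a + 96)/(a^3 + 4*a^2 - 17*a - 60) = (a - 8)/(a + 5)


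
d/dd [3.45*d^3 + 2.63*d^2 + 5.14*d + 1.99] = 10.35*d^2 + 5.26*d + 5.14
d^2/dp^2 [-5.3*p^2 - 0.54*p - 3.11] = -10.6000000000000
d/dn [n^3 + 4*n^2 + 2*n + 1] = 3*n^2 + 8*n + 2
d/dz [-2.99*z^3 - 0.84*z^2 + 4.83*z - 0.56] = -8.97*z^2 - 1.68*z + 4.83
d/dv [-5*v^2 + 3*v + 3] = 3 - 10*v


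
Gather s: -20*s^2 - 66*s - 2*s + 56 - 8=-20*s^2 - 68*s + 48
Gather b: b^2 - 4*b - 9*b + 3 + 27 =b^2 - 13*b + 30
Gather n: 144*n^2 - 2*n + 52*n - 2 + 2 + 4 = 144*n^2 + 50*n + 4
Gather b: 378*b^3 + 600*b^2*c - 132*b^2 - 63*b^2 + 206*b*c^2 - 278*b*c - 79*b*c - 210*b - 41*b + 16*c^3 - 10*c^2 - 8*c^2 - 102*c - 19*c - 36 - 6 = 378*b^3 + b^2*(600*c - 195) + b*(206*c^2 - 357*c - 251) + 16*c^3 - 18*c^2 - 121*c - 42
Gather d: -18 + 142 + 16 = 140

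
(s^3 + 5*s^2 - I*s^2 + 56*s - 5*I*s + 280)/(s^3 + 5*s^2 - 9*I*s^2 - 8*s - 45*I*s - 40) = (s + 7*I)/(s - I)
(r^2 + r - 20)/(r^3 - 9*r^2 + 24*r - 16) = (r + 5)/(r^2 - 5*r + 4)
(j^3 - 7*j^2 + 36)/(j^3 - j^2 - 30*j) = (j^2 - j - 6)/(j*(j + 5))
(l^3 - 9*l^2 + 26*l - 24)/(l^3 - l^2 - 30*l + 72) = (l - 2)/(l + 6)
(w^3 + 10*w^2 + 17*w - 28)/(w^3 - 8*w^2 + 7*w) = (w^2 + 11*w + 28)/(w*(w - 7))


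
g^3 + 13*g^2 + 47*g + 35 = (g + 1)*(g + 5)*(g + 7)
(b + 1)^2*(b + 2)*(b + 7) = b^4 + 11*b^3 + 33*b^2 + 37*b + 14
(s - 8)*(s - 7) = s^2 - 15*s + 56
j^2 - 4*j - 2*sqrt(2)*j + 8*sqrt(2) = (j - 4)*(j - 2*sqrt(2))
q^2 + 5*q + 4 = (q + 1)*(q + 4)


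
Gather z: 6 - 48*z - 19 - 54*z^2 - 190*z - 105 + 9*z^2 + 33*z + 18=-45*z^2 - 205*z - 100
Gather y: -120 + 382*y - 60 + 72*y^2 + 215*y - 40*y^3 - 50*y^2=-40*y^3 + 22*y^2 + 597*y - 180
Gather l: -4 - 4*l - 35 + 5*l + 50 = l + 11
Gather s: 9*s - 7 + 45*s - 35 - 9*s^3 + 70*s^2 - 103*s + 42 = -9*s^3 + 70*s^2 - 49*s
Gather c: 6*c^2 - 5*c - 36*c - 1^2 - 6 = 6*c^2 - 41*c - 7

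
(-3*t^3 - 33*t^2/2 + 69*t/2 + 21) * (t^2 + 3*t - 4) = -3*t^5 - 51*t^4/2 - 3*t^3 + 381*t^2/2 - 75*t - 84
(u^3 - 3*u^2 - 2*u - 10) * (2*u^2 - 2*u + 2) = 2*u^5 - 8*u^4 + 4*u^3 - 22*u^2 + 16*u - 20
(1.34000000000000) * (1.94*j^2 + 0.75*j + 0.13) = 2.5996*j^2 + 1.005*j + 0.1742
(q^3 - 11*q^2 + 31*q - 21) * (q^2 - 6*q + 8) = q^5 - 17*q^4 + 105*q^3 - 295*q^2 + 374*q - 168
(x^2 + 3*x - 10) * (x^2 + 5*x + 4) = x^4 + 8*x^3 + 9*x^2 - 38*x - 40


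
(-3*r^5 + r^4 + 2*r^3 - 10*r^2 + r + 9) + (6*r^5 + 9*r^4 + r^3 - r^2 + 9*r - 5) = 3*r^5 + 10*r^4 + 3*r^3 - 11*r^2 + 10*r + 4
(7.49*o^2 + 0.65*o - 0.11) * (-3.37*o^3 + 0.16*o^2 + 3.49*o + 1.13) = -25.2413*o^5 - 0.9921*o^4 + 26.6148*o^3 + 10.7146*o^2 + 0.3506*o - 0.1243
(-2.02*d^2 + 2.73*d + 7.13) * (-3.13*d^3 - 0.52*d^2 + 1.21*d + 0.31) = 6.3226*d^5 - 7.4945*d^4 - 26.1807*d^3 - 1.0305*d^2 + 9.4736*d + 2.2103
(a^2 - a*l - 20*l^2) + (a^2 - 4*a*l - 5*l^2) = 2*a^2 - 5*a*l - 25*l^2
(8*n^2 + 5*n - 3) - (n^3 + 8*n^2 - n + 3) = -n^3 + 6*n - 6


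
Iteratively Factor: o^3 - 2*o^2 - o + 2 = (o - 2)*(o^2 - 1) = (o - 2)*(o - 1)*(o + 1)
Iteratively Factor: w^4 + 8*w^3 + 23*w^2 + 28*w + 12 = (w + 3)*(w^3 + 5*w^2 + 8*w + 4) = (w + 2)*(w + 3)*(w^2 + 3*w + 2) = (w + 2)^2*(w + 3)*(w + 1)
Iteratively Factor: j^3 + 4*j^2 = (j)*(j^2 + 4*j) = j^2*(j + 4)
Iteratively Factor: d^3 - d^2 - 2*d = (d - 2)*(d^2 + d) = (d - 2)*(d + 1)*(d)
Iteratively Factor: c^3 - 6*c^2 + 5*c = (c - 5)*(c^2 - c) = (c - 5)*(c - 1)*(c)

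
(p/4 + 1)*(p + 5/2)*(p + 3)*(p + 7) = p^4/4 + 33*p^3/8 + 24*p^2 + 473*p/8 + 105/2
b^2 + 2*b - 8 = (b - 2)*(b + 4)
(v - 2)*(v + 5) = v^2 + 3*v - 10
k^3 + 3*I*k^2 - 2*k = k*(k + I)*(k + 2*I)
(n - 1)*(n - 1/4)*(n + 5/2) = n^3 + 5*n^2/4 - 23*n/8 + 5/8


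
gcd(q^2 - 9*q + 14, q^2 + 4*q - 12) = q - 2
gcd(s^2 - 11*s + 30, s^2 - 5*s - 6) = s - 6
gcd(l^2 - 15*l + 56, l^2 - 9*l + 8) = l - 8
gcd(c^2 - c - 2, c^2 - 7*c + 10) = c - 2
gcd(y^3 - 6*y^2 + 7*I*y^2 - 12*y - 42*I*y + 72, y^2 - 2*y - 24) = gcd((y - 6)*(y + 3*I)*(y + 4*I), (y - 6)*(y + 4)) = y - 6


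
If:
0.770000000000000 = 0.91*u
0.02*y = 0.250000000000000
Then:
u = 0.85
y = 12.50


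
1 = 1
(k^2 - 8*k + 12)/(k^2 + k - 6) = (k - 6)/(k + 3)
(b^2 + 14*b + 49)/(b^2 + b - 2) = (b^2 + 14*b + 49)/(b^2 + b - 2)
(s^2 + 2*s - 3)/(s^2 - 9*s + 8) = (s + 3)/(s - 8)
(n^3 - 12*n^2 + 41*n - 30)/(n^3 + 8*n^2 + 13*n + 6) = (n^3 - 12*n^2 + 41*n - 30)/(n^3 + 8*n^2 + 13*n + 6)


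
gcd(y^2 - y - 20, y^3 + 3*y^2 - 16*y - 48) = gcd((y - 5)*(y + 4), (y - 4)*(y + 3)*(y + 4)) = y + 4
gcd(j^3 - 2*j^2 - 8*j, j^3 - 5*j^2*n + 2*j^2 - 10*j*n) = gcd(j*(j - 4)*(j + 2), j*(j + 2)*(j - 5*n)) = j^2 + 2*j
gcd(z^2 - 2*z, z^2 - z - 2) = z - 2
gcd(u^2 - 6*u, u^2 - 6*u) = u^2 - 6*u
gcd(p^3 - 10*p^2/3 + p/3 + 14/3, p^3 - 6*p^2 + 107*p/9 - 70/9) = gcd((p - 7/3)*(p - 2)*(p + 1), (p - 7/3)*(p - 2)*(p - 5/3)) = p^2 - 13*p/3 + 14/3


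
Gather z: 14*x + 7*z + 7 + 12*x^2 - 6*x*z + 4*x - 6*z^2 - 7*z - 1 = 12*x^2 - 6*x*z + 18*x - 6*z^2 + 6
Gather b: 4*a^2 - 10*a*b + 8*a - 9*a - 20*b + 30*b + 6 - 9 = 4*a^2 - a + b*(10 - 10*a) - 3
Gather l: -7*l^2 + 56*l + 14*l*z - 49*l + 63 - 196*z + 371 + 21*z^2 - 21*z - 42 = -7*l^2 + l*(14*z + 7) + 21*z^2 - 217*z + 392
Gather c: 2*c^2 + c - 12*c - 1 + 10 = 2*c^2 - 11*c + 9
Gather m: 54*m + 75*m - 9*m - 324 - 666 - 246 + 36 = 120*m - 1200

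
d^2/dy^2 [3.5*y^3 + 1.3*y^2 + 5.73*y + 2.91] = 21.0*y + 2.6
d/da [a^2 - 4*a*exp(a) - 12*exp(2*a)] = -4*a*exp(a) + 2*a - 24*exp(2*a) - 4*exp(a)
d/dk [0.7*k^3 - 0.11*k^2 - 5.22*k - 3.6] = 2.1*k^2 - 0.22*k - 5.22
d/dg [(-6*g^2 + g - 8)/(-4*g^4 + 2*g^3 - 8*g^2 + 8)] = (-12*g^5 + 6*g^4 - 33*g^3 + 14*g^2 - 56*g + 2)/(4*g^8 - 4*g^7 + 17*g^6 - 8*g^5 + 8*g^3 - 32*g^2 + 16)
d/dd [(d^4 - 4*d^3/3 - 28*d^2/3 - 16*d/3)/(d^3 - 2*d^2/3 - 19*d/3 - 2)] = (9*d^4 - 48*d^3 + 77*d^2 + 60*d + 24)/(9*d^4 - 48*d^3 + 46*d^2 + 48*d + 9)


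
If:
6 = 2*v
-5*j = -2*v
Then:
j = 6/5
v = 3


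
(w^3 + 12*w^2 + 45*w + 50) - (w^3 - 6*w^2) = 18*w^2 + 45*w + 50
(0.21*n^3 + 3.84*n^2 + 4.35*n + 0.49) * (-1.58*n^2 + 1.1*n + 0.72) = -0.3318*n^5 - 5.8362*n^4 - 2.4978*n^3 + 6.7756*n^2 + 3.671*n + 0.3528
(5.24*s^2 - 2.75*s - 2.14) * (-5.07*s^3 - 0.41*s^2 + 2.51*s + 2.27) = -26.5668*s^5 + 11.7941*s^4 + 25.1297*s^3 + 5.8697*s^2 - 11.6139*s - 4.8578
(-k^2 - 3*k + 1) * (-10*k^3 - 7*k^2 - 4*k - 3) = 10*k^5 + 37*k^4 + 15*k^3 + 8*k^2 + 5*k - 3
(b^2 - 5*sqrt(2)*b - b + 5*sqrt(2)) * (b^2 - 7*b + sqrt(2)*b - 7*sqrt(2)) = b^4 - 8*b^3 - 4*sqrt(2)*b^3 - 3*b^2 + 32*sqrt(2)*b^2 - 28*sqrt(2)*b + 80*b - 70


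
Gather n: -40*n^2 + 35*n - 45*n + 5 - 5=-40*n^2 - 10*n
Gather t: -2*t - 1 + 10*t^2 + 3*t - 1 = 10*t^2 + t - 2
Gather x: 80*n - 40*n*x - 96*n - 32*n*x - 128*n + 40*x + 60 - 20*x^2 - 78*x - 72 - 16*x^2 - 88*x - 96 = -144*n - 36*x^2 + x*(-72*n - 126) - 108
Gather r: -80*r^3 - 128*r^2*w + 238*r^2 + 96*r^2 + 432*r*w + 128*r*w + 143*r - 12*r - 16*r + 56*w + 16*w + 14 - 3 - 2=-80*r^3 + r^2*(334 - 128*w) + r*(560*w + 115) + 72*w + 9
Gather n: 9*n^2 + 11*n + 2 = 9*n^2 + 11*n + 2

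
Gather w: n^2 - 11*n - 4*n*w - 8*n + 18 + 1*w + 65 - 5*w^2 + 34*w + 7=n^2 - 19*n - 5*w^2 + w*(35 - 4*n) + 90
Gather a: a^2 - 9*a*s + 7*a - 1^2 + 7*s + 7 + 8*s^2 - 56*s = a^2 + a*(7 - 9*s) + 8*s^2 - 49*s + 6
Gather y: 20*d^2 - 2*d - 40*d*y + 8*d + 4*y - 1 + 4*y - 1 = 20*d^2 + 6*d + y*(8 - 40*d) - 2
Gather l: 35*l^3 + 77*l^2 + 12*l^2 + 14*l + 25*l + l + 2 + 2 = 35*l^3 + 89*l^2 + 40*l + 4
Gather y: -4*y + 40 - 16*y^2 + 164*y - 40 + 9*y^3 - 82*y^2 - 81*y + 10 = 9*y^3 - 98*y^2 + 79*y + 10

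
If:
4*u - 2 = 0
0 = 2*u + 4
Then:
No Solution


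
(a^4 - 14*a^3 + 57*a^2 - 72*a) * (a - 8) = a^5 - 22*a^4 + 169*a^3 - 528*a^2 + 576*a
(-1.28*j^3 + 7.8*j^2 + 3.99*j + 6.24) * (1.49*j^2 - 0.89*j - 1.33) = -1.9072*j^5 + 12.7612*j^4 + 0.7055*j^3 - 4.6275*j^2 - 10.8603*j - 8.2992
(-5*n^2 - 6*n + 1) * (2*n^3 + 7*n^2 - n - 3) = -10*n^5 - 47*n^4 - 35*n^3 + 28*n^2 + 17*n - 3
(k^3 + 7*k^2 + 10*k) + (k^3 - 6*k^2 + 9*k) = 2*k^3 + k^2 + 19*k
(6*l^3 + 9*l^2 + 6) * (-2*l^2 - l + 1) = -12*l^5 - 24*l^4 - 3*l^3 - 3*l^2 - 6*l + 6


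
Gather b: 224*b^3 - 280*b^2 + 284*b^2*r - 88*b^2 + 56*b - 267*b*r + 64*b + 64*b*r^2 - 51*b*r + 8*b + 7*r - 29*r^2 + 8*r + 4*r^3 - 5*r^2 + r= 224*b^3 + b^2*(284*r - 368) + b*(64*r^2 - 318*r + 128) + 4*r^3 - 34*r^2 + 16*r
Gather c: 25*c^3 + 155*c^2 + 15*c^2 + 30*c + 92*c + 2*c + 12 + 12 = 25*c^3 + 170*c^2 + 124*c + 24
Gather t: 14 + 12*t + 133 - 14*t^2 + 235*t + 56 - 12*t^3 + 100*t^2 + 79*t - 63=-12*t^3 + 86*t^2 + 326*t + 140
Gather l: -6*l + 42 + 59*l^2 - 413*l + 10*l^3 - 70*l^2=10*l^3 - 11*l^2 - 419*l + 42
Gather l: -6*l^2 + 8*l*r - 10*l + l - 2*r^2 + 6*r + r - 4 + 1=-6*l^2 + l*(8*r - 9) - 2*r^2 + 7*r - 3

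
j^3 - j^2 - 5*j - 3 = (j - 3)*(j + 1)^2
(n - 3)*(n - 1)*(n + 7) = n^3 + 3*n^2 - 25*n + 21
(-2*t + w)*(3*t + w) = -6*t^2 + t*w + w^2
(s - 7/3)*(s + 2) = s^2 - s/3 - 14/3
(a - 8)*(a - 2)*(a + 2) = a^3 - 8*a^2 - 4*a + 32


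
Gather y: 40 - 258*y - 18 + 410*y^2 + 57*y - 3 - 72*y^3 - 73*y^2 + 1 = -72*y^3 + 337*y^2 - 201*y + 20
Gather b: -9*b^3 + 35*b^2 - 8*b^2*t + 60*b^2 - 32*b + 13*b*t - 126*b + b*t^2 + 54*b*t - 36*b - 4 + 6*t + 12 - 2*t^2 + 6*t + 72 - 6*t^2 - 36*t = -9*b^3 + b^2*(95 - 8*t) + b*(t^2 + 67*t - 194) - 8*t^2 - 24*t + 80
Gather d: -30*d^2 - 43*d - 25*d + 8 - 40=-30*d^2 - 68*d - 32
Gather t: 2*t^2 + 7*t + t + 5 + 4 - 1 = 2*t^2 + 8*t + 8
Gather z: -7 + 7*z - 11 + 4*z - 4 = 11*z - 22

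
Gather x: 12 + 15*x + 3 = 15*x + 15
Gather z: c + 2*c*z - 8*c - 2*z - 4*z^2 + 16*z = -7*c - 4*z^2 + z*(2*c + 14)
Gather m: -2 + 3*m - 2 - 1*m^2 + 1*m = -m^2 + 4*m - 4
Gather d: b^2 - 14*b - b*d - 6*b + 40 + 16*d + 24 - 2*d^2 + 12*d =b^2 - 20*b - 2*d^2 + d*(28 - b) + 64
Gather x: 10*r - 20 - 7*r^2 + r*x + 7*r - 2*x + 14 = -7*r^2 + 17*r + x*(r - 2) - 6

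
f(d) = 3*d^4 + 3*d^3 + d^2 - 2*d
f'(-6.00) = -2282.00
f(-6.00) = 3288.00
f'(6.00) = 2926.00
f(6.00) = 4560.00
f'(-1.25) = -13.88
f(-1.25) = 5.53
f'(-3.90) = -584.74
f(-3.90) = 539.09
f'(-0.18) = -2.14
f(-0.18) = 0.38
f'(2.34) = 205.72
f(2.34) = 129.18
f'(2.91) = 375.74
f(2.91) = 291.70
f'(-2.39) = -119.19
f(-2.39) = 67.42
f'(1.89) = 114.94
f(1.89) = 58.33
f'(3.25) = 511.50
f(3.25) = 441.75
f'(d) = 12*d^3 + 9*d^2 + 2*d - 2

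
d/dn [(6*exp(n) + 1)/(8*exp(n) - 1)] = -14*exp(n)/(8*exp(n) - 1)^2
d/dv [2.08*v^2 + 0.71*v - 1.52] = 4.16*v + 0.71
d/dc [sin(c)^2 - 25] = sin(2*c)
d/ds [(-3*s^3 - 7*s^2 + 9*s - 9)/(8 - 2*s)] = (6*s^3 - 29*s^2 - 56*s + 27)/(2*(s^2 - 8*s + 16))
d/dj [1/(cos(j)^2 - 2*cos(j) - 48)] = 2*(cos(j) - 1)*sin(j)/(sin(j)^2 + 2*cos(j) + 47)^2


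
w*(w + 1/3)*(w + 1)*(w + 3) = w^4 + 13*w^3/3 + 13*w^2/3 + w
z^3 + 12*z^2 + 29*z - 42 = (z - 1)*(z + 6)*(z + 7)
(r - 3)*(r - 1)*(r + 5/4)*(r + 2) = r^4 - 3*r^3/4 - 15*r^2/2 - r/4 + 15/2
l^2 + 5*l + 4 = (l + 1)*(l + 4)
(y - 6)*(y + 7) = y^2 + y - 42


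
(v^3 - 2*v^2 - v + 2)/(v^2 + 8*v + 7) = (v^2 - 3*v + 2)/(v + 7)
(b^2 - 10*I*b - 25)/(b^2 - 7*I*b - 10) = (b - 5*I)/(b - 2*I)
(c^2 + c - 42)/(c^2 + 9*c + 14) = (c - 6)/(c + 2)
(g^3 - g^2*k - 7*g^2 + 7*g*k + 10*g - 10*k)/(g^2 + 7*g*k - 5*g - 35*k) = (g^2 - g*k - 2*g + 2*k)/(g + 7*k)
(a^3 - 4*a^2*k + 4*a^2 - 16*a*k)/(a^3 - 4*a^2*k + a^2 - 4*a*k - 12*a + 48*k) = a/(a - 3)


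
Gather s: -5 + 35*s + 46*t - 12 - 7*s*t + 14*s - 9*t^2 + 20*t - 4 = s*(49 - 7*t) - 9*t^2 + 66*t - 21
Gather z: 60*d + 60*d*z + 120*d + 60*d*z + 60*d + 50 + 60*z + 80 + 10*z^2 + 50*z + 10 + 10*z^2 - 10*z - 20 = 240*d + 20*z^2 + z*(120*d + 100) + 120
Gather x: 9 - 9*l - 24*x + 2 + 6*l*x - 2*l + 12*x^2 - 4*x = -11*l + 12*x^2 + x*(6*l - 28) + 11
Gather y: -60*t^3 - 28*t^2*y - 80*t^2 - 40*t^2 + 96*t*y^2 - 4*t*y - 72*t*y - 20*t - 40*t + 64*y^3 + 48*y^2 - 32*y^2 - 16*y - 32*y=-60*t^3 - 120*t^2 - 60*t + 64*y^3 + y^2*(96*t + 16) + y*(-28*t^2 - 76*t - 48)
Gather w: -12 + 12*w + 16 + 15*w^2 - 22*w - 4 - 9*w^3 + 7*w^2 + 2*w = -9*w^3 + 22*w^2 - 8*w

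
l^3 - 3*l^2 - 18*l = l*(l - 6)*(l + 3)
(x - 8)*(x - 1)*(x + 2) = x^3 - 7*x^2 - 10*x + 16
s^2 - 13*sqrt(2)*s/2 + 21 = (s - 7*sqrt(2)/2)*(s - 3*sqrt(2))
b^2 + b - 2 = (b - 1)*(b + 2)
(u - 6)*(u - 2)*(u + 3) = u^3 - 5*u^2 - 12*u + 36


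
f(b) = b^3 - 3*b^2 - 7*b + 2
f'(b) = 3*b^2 - 6*b - 7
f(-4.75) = -139.61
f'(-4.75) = 89.19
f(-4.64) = -130.01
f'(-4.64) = 85.43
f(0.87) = -5.70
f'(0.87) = -9.95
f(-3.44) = -50.13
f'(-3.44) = 49.14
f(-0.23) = 3.44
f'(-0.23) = -5.46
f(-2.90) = -27.32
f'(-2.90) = 35.63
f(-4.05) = -85.29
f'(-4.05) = 66.51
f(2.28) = -17.70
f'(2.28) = -5.08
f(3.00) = -19.00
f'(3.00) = 2.00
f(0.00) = 2.00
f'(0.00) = -7.00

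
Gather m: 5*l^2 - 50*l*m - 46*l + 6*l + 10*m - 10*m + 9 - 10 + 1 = 5*l^2 - 50*l*m - 40*l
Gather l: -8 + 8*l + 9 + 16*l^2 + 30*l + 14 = 16*l^2 + 38*l + 15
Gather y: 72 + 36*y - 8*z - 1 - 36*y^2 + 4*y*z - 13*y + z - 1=-36*y^2 + y*(4*z + 23) - 7*z + 70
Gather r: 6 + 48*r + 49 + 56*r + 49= 104*r + 104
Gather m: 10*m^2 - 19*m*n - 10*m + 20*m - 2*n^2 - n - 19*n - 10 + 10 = 10*m^2 + m*(10 - 19*n) - 2*n^2 - 20*n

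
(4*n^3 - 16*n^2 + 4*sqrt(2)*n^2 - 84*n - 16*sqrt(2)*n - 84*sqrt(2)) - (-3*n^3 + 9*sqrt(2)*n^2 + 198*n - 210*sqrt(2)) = 7*n^3 - 16*n^2 - 5*sqrt(2)*n^2 - 282*n - 16*sqrt(2)*n + 126*sqrt(2)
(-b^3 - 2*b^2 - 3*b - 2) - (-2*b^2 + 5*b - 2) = -b^3 - 8*b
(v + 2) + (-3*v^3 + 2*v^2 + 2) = -3*v^3 + 2*v^2 + v + 4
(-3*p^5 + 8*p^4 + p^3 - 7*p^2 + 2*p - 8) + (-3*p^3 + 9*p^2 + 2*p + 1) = -3*p^5 + 8*p^4 - 2*p^3 + 2*p^2 + 4*p - 7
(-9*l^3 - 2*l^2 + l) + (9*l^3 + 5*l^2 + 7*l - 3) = 3*l^2 + 8*l - 3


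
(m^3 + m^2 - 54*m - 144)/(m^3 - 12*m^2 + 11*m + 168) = (m + 6)/(m - 7)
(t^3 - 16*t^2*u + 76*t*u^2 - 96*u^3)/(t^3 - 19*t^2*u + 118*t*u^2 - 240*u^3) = (t - 2*u)/(t - 5*u)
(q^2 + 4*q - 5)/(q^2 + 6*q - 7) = (q + 5)/(q + 7)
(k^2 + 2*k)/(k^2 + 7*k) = (k + 2)/(k + 7)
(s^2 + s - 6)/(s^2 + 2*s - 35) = (s^2 + s - 6)/(s^2 + 2*s - 35)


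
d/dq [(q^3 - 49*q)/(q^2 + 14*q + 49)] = (q^2 + 14*q - 49)/(q^2 + 14*q + 49)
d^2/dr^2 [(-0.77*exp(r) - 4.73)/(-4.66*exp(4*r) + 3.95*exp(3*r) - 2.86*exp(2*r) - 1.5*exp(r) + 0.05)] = (150.489108*exp(8*r) + 1487.529318*exp(7*r) - 1933.917326*exp(6*r) + 1346.136231*exp(5*r) - 592.351298*exp(4*r) + 111.060697*exp(3*r) + 53.128185*exp(2*r) + 13.40581*exp(r) + 0.356675)*exp(r)/(101.194696*exp(12*r) - 257.32986*exp(11*r) + 404.442798*exp(10*r) - 279.773795*exp(9*r) + 79.299918*exp(8*r) + 98.75349*exp(7*r) - 53.162999*exp(6*r) + 11.4378*exp(5*r) + 19.89051*exp(4*r) + 2.058375*exp(3*r) - 0.31605*exp(2*r) + 0.01125*exp(r) - 0.000125)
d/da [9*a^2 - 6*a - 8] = 18*a - 6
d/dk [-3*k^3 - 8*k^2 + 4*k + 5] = -9*k^2 - 16*k + 4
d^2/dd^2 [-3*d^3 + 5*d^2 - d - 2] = 10 - 18*d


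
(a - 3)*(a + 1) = a^2 - 2*a - 3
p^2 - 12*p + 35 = (p - 7)*(p - 5)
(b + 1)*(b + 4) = b^2 + 5*b + 4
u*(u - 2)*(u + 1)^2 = u^4 - 3*u^2 - 2*u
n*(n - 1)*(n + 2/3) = n^3 - n^2/3 - 2*n/3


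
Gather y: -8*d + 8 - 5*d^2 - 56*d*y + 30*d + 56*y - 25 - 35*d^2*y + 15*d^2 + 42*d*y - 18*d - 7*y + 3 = 10*d^2 + 4*d + y*(-35*d^2 - 14*d + 49) - 14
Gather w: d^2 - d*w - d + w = d^2 - d + w*(1 - d)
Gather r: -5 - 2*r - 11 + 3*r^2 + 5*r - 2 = 3*r^2 + 3*r - 18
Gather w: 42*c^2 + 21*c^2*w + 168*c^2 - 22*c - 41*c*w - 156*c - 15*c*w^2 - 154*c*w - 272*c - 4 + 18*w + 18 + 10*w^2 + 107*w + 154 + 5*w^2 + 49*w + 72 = 210*c^2 - 450*c + w^2*(15 - 15*c) + w*(21*c^2 - 195*c + 174) + 240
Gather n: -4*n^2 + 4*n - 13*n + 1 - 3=-4*n^2 - 9*n - 2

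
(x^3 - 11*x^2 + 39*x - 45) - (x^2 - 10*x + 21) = x^3 - 12*x^2 + 49*x - 66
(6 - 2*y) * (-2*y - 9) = 4*y^2 + 6*y - 54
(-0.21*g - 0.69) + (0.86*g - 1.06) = 0.65*g - 1.75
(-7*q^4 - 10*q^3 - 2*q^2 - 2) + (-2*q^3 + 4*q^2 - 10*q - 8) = -7*q^4 - 12*q^3 + 2*q^2 - 10*q - 10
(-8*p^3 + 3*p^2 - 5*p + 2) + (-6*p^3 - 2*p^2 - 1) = -14*p^3 + p^2 - 5*p + 1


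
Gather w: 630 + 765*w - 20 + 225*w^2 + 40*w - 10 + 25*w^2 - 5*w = 250*w^2 + 800*w + 600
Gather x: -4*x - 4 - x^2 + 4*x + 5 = 1 - x^2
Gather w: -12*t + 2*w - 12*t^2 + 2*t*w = -12*t^2 - 12*t + w*(2*t + 2)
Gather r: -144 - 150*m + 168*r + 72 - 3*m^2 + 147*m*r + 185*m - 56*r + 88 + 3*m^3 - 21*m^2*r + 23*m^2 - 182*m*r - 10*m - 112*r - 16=3*m^3 + 20*m^2 + 25*m + r*(-21*m^2 - 35*m)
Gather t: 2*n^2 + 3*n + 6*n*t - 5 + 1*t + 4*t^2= 2*n^2 + 3*n + 4*t^2 + t*(6*n + 1) - 5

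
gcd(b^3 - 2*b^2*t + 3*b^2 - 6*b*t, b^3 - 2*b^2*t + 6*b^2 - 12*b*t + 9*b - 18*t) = -b^2 + 2*b*t - 3*b + 6*t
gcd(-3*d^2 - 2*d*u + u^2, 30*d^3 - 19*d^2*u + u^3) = -3*d + u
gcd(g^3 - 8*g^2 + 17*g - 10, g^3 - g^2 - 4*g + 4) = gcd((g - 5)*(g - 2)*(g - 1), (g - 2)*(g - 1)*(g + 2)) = g^2 - 3*g + 2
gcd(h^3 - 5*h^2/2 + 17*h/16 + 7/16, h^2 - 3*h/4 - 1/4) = h^2 - 3*h/4 - 1/4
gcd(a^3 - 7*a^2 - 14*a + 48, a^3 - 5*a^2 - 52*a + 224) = a - 8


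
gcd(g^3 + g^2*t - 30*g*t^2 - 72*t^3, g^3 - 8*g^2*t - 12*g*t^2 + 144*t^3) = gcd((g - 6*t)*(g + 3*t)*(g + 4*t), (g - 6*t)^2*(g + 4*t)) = -g^2 + 2*g*t + 24*t^2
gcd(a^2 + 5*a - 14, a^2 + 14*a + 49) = a + 7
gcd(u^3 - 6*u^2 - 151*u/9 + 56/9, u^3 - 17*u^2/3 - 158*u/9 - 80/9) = u - 8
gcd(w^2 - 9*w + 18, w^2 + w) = 1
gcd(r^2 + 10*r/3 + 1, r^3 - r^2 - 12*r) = r + 3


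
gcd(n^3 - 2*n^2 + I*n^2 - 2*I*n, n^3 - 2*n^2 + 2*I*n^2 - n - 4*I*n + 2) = n^2 + n*(-2 + I) - 2*I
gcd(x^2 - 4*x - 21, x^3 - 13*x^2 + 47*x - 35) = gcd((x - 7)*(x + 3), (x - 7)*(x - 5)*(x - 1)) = x - 7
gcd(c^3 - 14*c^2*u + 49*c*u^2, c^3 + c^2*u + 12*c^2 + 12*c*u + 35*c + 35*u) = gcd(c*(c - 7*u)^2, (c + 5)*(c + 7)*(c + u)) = 1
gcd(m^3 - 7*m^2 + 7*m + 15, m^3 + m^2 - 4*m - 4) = m + 1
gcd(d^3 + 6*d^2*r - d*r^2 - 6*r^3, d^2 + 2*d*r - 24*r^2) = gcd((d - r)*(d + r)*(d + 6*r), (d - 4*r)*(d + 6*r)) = d + 6*r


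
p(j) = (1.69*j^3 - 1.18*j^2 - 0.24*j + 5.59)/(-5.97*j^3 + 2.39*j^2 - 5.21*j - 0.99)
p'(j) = (5.07*j^2 - 2.36*j - 0.24)/(-5.97*j^3 + 2.39*j^2 - 5.21*j - 0.99) + (17.91*j^2 - 4.78*j + 5.21)*(1.69*j^3 - 1.18*j^2 - 0.24*j + 5.59)/(-5.97*j^3 + 2.39*j^2 - 5.21*j - 0.99)^2 = (-3.0055*j^4 - 20.4754*j^3 + 101.819*j^2 - 24.3838*j + 29.3615)/(35.6409*j^6 - 28.5366*j^5 + 67.9195*j^4 - 13.0832*j^3 + 22.4119*j^2 + 10.3158*j + 0.9801)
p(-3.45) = -0.27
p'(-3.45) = 0.02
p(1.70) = -0.31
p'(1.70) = 0.15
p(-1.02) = 0.21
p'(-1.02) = 1.03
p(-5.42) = -0.28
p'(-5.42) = 0.00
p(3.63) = -0.26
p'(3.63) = -0.00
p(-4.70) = -0.28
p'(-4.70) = 0.01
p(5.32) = -0.26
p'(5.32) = -0.00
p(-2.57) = -0.23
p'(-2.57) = 0.06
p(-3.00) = -0.25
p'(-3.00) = 0.03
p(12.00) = -0.27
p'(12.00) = -0.00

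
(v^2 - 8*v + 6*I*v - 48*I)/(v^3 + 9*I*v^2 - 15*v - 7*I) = (v^2 + v*(-8 + 6*I) - 48*I)/(v^3 + 9*I*v^2 - 15*v - 7*I)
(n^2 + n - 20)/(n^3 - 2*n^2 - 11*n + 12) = (n + 5)/(n^2 + 2*n - 3)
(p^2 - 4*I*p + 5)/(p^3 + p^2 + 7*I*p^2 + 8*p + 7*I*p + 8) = (p^2 - 4*I*p + 5)/(p^3 + p^2*(1 + 7*I) + p*(8 + 7*I) + 8)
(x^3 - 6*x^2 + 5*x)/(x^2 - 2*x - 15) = x*(x - 1)/(x + 3)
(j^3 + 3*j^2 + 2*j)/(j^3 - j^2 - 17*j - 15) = j*(j + 2)/(j^2 - 2*j - 15)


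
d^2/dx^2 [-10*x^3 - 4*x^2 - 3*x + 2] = -60*x - 8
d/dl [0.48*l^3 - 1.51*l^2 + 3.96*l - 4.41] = 1.44*l^2 - 3.02*l + 3.96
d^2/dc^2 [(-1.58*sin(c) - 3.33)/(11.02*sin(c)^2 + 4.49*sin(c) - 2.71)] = (191.875832*sin(c)^5 + 1539.408044*sin(c)^4 + 393.664154*sin(c)^3 - 1942.229633*sin(c)^2 - 1219.596235*sin(c) - 371.612402)/(11.02*sin(c)^2 + 4.49*sin(c) - 2.71)^3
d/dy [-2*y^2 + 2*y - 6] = 2 - 4*y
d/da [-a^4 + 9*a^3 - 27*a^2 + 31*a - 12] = -4*a^3 + 27*a^2 - 54*a + 31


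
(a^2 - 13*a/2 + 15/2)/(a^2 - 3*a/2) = (a - 5)/a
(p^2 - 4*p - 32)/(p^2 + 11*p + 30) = (p^2 - 4*p - 32)/(p^2 + 11*p + 30)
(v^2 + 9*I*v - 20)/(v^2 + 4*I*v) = (v + 5*I)/v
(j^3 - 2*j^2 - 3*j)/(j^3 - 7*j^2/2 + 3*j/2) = 2*(j + 1)/(2*j - 1)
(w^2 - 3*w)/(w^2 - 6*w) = (w - 3)/(w - 6)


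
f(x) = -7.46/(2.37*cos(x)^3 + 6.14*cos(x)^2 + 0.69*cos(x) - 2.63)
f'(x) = -7.46*(7.11*sin(x)*cos(x)^2 + 12.28*sin(x)*cos(x) + 0.69*sin(x))/(2.37*cos(x)^3 + 6.14*cos(x)^2 + 0.69*cos(x) - 2.63)^2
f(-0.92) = -13.12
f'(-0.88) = 78.25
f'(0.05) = -0.17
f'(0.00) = 0.00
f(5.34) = -20.04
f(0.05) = -1.14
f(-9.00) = -162.65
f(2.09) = 4.26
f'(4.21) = -7.19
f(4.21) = 4.14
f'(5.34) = 451.14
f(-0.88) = -8.15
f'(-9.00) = -6717.08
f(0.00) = -1.14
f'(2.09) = 7.72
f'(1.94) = 4.08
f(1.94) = 3.41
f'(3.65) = -1032.63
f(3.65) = 58.58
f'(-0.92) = 197.23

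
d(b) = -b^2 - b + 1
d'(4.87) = -10.74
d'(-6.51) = 12.02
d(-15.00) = -209.00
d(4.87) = -27.59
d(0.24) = 0.70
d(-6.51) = -34.87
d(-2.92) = -4.61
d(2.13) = -5.67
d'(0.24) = -1.48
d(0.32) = 0.58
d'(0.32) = -1.64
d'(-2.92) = 4.84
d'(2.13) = -5.26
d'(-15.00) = 29.00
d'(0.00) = -1.00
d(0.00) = 1.00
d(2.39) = -7.10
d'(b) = -2*b - 1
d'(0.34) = -1.68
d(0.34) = 0.54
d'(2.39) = -5.78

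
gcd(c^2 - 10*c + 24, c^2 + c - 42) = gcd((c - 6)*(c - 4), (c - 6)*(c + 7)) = c - 6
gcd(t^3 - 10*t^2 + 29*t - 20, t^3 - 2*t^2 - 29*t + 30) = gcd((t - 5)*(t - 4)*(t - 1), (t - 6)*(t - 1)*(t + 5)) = t - 1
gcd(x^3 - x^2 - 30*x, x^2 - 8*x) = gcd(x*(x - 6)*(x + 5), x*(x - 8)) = x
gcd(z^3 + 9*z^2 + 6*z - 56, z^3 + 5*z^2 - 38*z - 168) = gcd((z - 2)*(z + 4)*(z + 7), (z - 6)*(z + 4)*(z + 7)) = z^2 + 11*z + 28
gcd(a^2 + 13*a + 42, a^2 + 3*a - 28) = a + 7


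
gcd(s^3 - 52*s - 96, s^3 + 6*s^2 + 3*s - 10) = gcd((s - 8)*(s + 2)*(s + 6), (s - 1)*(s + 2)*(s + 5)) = s + 2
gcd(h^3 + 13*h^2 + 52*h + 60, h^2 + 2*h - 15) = h + 5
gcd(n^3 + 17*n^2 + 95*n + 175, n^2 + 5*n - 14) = n + 7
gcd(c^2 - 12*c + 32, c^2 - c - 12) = c - 4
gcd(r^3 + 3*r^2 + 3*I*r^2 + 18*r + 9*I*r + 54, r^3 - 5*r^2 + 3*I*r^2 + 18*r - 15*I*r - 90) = r^2 + 3*I*r + 18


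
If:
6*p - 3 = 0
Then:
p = 1/2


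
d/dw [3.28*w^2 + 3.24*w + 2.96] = 6.56*w + 3.24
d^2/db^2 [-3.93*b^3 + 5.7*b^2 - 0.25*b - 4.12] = 11.4 - 23.58*b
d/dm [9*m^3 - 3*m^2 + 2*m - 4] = 27*m^2 - 6*m + 2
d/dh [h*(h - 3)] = 2*h - 3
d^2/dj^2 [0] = 0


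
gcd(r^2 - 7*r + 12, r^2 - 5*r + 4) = r - 4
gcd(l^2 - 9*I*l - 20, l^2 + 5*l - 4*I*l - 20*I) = l - 4*I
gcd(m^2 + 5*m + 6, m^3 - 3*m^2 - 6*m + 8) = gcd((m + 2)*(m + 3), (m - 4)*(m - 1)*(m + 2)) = m + 2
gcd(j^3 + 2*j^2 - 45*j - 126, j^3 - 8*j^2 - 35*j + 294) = j^2 - j - 42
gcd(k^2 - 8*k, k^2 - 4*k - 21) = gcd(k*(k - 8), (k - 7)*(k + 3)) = 1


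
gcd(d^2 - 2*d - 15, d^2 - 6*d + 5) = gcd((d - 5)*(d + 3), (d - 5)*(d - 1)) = d - 5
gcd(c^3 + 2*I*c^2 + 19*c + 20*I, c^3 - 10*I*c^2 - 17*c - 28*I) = c^2 - 3*I*c + 4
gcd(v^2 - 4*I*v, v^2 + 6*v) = v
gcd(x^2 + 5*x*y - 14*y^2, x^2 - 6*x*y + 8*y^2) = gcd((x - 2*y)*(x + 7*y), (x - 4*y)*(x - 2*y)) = x - 2*y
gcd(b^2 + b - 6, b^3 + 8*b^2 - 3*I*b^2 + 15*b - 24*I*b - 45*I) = b + 3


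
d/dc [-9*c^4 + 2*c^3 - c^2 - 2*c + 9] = -36*c^3 + 6*c^2 - 2*c - 2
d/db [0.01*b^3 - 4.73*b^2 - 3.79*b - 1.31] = 0.03*b^2 - 9.46*b - 3.79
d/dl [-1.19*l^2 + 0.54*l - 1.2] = 0.54 - 2.38*l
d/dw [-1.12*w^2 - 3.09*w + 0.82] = -2.24*w - 3.09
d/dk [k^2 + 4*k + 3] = 2*k + 4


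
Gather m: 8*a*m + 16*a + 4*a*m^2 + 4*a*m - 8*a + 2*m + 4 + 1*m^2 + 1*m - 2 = 8*a + m^2*(4*a + 1) + m*(12*a + 3) + 2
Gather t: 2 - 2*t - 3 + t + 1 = -t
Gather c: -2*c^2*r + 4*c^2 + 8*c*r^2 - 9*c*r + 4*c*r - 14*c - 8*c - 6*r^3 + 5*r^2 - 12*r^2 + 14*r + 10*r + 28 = c^2*(4 - 2*r) + c*(8*r^2 - 5*r - 22) - 6*r^3 - 7*r^2 + 24*r + 28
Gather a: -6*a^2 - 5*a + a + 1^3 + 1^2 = -6*a^2 - 4*a + 2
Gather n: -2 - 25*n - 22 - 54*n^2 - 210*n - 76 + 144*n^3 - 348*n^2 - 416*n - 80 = 144*n^3 - 402*n^2 - 651*n - 180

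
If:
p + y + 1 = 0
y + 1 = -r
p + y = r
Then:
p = -1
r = -1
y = 0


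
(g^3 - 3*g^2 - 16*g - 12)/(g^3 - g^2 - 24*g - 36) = (g + 1)/(g + 3)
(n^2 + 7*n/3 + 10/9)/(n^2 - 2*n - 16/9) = (3*n + 5)/(3*n - 8)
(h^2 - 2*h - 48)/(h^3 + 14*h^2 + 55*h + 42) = (h - 8)/(h^2 + 8*h + 7)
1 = 1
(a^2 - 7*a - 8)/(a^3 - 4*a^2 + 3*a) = (a^2 - 7*a - 8)/(a*(a^2 - 4*a + 3))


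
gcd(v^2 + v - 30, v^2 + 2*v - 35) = v - 5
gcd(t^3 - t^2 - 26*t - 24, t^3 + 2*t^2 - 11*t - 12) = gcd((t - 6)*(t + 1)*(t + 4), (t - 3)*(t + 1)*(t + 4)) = t^2 + 5*t + 4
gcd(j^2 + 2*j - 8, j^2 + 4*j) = j + 4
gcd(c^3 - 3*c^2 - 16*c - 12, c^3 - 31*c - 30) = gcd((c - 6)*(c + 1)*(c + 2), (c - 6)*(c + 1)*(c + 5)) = c^2 - 5*c - 6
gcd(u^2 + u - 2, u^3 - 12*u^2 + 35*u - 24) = u - 1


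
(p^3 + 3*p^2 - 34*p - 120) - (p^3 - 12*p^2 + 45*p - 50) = 15*p^2 - 79*p - 70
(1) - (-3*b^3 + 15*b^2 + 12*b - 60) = 3*b^3 - 15*b^2 - 12*b + 61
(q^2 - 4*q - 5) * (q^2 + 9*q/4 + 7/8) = q^4 - 7*q^3/4 - 105*q^2/8 - 59*q/4 - 35/8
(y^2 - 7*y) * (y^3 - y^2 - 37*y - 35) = y^5 - 8*y^4 - 30*y^3 + 224*y^2 + 245*y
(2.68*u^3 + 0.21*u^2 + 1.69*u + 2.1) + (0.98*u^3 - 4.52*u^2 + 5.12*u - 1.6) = 3.66*u^3 - 4.31*u^2 + 6.81*u + 0.5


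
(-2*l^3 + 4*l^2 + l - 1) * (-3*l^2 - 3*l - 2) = 6*l^5 - 6*l^4 - 11*l^3 - 8*l^2 + l + 2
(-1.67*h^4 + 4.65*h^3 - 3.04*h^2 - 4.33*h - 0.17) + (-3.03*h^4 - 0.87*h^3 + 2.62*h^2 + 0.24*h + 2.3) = -4.7*h^4 + 3.78*h^3 - 0.42*h^2 - 4.09*h + 2.13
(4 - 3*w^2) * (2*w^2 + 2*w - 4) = -6*w^4 - 6*w^3 + 20*w^2 + 8*w - 16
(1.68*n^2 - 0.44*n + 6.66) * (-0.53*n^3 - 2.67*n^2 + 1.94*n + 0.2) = -0.8904*n^5 - 4.2524*n^4 + 0.9042*n^3 - 18.2998*n^2 + 12.8324*n + 1.332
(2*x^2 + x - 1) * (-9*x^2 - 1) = -18*x^4 - 9*x^3 + 7*x^2 - x + 1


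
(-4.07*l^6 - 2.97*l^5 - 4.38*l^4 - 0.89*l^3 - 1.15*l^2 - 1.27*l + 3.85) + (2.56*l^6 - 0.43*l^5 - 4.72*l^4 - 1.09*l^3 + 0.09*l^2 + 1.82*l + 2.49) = -1.51*l^6 - 3.4*l^5 - 9.1*l^4 - 1.98*l^3 - 1.06*l^2 + 0.55*l + 6.34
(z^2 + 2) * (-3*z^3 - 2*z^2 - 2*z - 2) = -3*z^5 - 2*z^4 - 8*z^3 - 6*z^2 - 4*z - 4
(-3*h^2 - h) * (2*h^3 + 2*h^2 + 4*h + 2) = -6*h^5 - 8*h^4 - 14*h^3 - 10*h^2 - 2*h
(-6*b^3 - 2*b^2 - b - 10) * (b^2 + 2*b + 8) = -6*b^5 - 14*b^4 - 53*b^3 - 28*b^2 - 28*b - 80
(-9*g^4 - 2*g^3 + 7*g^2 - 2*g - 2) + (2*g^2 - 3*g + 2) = -9*g^4 - 2*g^3 + 9*g^2 - 5*g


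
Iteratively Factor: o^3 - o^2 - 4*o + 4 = (o - 1)*(o^2 - 4) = (o - 2)*(o - 1)*(o + 2)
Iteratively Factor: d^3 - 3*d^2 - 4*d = (d - 4)*(d^2 + d) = (d - 4)*(d + 1)*(d)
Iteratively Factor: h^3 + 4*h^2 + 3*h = (h + 1)*(h^2 + 3*h) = (h + 1)*(h + 3)*(h)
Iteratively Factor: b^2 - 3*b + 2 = (b - 1)*(b - 2)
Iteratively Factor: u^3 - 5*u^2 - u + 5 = (u - 1)*(u^2 - 4*u - 5) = (u - 1)*(u + 1)*(u - 5)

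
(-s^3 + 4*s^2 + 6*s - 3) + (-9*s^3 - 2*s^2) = -10*s^3 + 2*s^2 + 6*s - 3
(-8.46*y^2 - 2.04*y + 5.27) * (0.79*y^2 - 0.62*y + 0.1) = -6.6834*y^4 + 3.6336*y^3 + 4.5821*y^2 - 3.4714*y + 0.527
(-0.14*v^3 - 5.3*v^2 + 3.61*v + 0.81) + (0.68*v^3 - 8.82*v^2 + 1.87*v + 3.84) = 0.54*v^3 - 14.12*v^2 + 5.48*v + 4.65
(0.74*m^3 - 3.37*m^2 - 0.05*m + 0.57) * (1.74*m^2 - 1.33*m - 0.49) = 1.2876*m^5 - 6.848*m^4 + 4.0325*m^3 + 2.7096*m^2 - 0.7336*m - 0.2793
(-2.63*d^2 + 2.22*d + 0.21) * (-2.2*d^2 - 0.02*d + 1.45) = 5.786*d^4 - 4.8314*d^3 - 4.3199*d^2 + 3.2148*d + 0.3045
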